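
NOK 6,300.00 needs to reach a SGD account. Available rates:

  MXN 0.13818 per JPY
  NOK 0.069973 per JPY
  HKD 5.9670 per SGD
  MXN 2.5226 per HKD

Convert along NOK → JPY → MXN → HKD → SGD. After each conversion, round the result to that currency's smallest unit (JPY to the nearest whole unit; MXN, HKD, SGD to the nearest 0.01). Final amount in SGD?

SGD 826.52

NOK 6,300.00 ÷ 0.069973 = JPY 90,035
JPY 90,035 × 0.13818 = MXN 12,441.04
MXN 12,441.04 ÷ 2.5226 = HKD 4,931.83
HKD 4,931.83 ÷ 5.9670 = SGD 826.52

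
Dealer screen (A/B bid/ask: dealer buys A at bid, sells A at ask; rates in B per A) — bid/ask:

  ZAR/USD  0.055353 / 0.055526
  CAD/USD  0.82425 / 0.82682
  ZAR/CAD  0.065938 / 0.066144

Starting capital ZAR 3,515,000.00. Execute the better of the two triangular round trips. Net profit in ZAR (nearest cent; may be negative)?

Best loop ZAR → USD → CAD → ZAR:
ZAR 3,515,000.00 × 0.055353 (sell ZAR at bid) = USD 194,565.79
USD 194,565.79 ÷ 0.82682 (buy CAD at ask) = CAD 235,318.20
CAD 235,318.20 ÷ 0.066144 (buy ZAR at ask) = ZAR 3,557,665.11

Net profit: ZAR 42,665.11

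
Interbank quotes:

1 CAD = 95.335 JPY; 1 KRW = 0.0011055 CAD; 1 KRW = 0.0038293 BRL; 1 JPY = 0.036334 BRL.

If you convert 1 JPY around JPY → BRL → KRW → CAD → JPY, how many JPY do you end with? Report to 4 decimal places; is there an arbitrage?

Around JPY → BRL → KRW → CAD → JPY: 1 × 0.036334 ÷ 0.0038293 × 0.0011055 × 95.335 = 1.000011
Product ≈ 1 (deviation 0.001%, within rounding noise).

1.0000 (no arbitrage)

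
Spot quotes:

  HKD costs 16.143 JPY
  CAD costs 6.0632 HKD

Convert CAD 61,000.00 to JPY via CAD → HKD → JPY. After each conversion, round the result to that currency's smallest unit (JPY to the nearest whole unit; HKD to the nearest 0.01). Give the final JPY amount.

CAD 61,000.00 × 6.0632 = HKD 369,855.20
HKD 369,855.20 × 16.143 = JPY 5,970,572

JPY 5,970,572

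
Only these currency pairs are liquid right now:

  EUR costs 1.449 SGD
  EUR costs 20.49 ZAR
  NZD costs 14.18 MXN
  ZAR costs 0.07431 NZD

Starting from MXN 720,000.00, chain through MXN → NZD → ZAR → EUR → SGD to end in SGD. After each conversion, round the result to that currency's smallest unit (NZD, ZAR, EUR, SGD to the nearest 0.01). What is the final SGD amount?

SGD 48,320.95

MXN 720,000.00 ÷ 14.18 = NZD 50,775.74
NZD 50,775.74 ÷ 0.07431 = ZAR 683,296.19
ZAR 683,296.19 ÷ 20.49 = EUR 33,347.79
EUR 33,347.79 × 1.449 = SGD 48,320.95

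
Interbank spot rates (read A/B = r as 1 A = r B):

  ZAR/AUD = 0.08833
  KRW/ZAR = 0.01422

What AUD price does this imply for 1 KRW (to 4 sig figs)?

1 KRW × 0.01422 = 0.01422 ZAR
0.01422 ZAR × 0.08833 = 0.00125605 AUD

KRW/AUD = 0.001256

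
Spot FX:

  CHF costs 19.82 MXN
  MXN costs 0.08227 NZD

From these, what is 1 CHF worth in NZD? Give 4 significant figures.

1 CHF × 19.82 = 19.82 MXN
19.82 MXN × 0.08227 = 1.63059 NZD

CHF/NZD = 1.631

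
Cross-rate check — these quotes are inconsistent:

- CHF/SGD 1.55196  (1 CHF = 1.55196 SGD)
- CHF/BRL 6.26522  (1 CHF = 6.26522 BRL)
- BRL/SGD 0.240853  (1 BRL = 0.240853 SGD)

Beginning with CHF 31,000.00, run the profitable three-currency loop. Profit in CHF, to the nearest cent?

Profitable loop is CHF → SGD → BRL → CHF:
CHF 31,000.00 × 1.55196 = SGD 48,110.76
SGD 48,110.76 ÷ 0.240853 = BRL 199,751.55
BRL 199,751.55 ÷ 6.26522 = CHF 31,882.61
Profit = CHF 31,882.61 − CHF 31,000.00

Profit: CHF 882.61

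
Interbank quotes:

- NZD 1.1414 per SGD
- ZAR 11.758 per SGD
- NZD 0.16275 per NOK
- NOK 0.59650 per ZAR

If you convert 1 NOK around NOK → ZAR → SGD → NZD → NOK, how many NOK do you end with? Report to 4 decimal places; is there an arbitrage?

0.9999 (no arbitrage)

Around NOK → ZAR → SGD → NZD → NOK: 1 ÷ 0.59650 ÷ 11.758 × 1.1414 ÷ 0.16275 = 0.999938
Product ≈ 1 (deviation 0.006%, within rounding noise).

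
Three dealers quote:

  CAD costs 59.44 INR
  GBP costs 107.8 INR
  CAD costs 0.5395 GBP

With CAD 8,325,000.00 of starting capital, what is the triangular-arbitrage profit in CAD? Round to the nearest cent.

Profit: CAD 183,496.67

Profitable loop is CAD → INR → GBP → CAD:
CAD 8,325,000.00 × 59.44 = INR 494,838,000.00
INR 494,838,000.00 ÷ 107.8 = GBP 4,590,333.95
GBP 4,590,333.95 ÷ 0.5395 = CAD 8,508,496.67
Profit = CAD 8,508,496.67 − CAD 8,325,000.00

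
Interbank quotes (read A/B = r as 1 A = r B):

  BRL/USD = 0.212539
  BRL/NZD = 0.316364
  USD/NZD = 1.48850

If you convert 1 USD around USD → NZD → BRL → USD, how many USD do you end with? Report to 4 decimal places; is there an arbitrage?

Around USD → NZD → BRL → USD: 1 × 1.48850 ÷ 0.316364 × 0.212539 = 1.000001
Product ≈ 1 (deviation 0.000%, within rounding noise).

1.0000 (no arbitrage)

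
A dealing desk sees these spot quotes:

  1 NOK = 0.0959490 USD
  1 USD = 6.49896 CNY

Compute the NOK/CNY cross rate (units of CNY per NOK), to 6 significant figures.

1 NOK × 0.0959490 = 0.095949 USD
0.095949 USD × 6.49896 = 0.623569 CNY

NOK/CNY = 0.623569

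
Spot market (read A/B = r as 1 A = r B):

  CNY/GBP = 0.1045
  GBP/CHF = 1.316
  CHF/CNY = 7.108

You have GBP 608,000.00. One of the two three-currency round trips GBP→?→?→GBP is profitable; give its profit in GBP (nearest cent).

Profitable loop is GBP → CNY → CHF → GBP:
GBP 608,000.00 ÷ 0.1045 = CNY 5,818,181.82
CNY 5,818,181.82 ÷ 7.108 = CHF 818,539.93
CHF 818,539.93 ÷ 1.316 = GBP 621,990.83
Profit = GBP 621,990.83 − GBP 608,000.00

Profit: GBP 13,990.83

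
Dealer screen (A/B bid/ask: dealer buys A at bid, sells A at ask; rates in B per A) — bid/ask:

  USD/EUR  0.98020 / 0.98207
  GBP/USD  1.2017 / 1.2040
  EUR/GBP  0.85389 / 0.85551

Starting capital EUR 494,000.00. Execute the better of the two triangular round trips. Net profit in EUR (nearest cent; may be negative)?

Net profit: EUR 2,866.41

Best loop EUR → GBP → USD → EUR:
EUR 494,000.00 × 0.85389 (sell EUR at bid) = GBP 421,821.66
GBP 421,821.66 × 1.2017 (sell GBP at bid) = USD 506,903.09
USD 506,903.09 × 0.98020 (sell USD at bid) = EUR 496,866.41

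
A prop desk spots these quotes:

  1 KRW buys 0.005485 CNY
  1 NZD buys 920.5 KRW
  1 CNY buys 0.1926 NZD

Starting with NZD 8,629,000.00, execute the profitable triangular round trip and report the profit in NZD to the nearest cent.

Profit: NZD 244,679.96

Profitable loop is NZD → CNY → KRW → NZD:
NZD 8,629,000.00 ÷ 0.1926 = CNY 44,802,699.90
CNY 44,802,699.90 ÷ 0.005485 = KRW 8,168,222,406
KRW 8,168,222,406 ÷ 920.5 = NZD 8,873,679.96
Profit = NZD 8,873,679.96 − NZD 8,629,000.00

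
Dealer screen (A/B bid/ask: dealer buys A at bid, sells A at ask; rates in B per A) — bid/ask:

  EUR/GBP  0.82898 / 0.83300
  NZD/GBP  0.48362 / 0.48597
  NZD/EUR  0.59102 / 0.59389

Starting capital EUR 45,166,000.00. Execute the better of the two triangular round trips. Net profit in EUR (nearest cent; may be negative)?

Best loop EUR → GBP → NZD → EUR:
EUR 45,166,000.00 × 0.82898 (sell EUR at bid) = GBP 37,441,710.68
GBP 37,441,710.68 ÷ 0.48597 (buy NZD at ask) = NZD 77,045,312.84
NZD 77,045,312.84 × 0.59102 (sell NZD at bid) = EUR 45,535,320.79

Net profit: EUR 369,320.79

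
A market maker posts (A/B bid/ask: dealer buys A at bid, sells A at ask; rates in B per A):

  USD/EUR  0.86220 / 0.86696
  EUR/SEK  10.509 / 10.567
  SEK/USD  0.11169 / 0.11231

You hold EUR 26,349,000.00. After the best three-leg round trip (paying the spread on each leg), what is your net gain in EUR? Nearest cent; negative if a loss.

Net profit: EUR 316,383.80

Best loop EUR → SEK → USD → EUR:
EUR 26,349,000.00 × 10.509 (sell EUR at bid) = SEK 276,901,641.00
SEK 276,901,641.00 × 0.11169 (sell SEK at bid) = USD 30,927,144.28
USD 30,927,144.28 × 0.86220 (sell USD at bid) = EUR 26,665,383.80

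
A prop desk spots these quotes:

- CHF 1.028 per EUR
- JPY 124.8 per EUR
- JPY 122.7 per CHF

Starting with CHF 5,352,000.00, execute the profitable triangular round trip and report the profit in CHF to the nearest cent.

Profitable loop is CHF → JPY → EUR → CHF:
CHF 5,352,000.00 × 122.7 = JPY 656,690,400
JPY 656,690,400 ÷ 124.8 = EUR 5,261,942.31
EUR 5,261,942.31 × 1.028 = CHF 5,409,276.69
Profit = CHF 5,409,276.69 − CHF 5,352,000.00

Profit: CHF 57,276.69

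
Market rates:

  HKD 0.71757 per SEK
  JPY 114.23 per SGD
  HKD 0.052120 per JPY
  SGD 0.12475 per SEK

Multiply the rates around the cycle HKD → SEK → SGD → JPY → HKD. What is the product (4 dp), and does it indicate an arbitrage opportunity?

1.0350 (arbitrage exists)

Around HKD → SEK → SGD → JPY → HKD: 1 ÷ 0.71757 × 0.12475 × 114.23 × 0.052120 = 1.035049
Product > 1; profitable direction is HKD → SEK → SGD → JPY → HKD.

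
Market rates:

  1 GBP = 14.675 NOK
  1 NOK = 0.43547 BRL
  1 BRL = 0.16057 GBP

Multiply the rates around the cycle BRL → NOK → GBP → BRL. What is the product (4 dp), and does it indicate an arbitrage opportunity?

0.9745 (arbitrage exists)

Around BRL → NOK → GBP → BRL: 1 ÷ 0.43547 ÷ 14.675 ÷ 0.16057 = 0.974539
Product < 1; profitable direction is BRL → GBP → NOK → BRL.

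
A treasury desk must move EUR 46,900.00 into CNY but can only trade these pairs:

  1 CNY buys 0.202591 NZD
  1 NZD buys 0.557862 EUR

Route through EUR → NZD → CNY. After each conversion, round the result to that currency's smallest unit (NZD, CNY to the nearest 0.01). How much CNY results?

CNY 414,978.80

EUR 46,900.00 ÷ 0.557862 = NZD 84,070.97
NZD 84,070.97 ÷ 0.202591 = CNY 414,978.80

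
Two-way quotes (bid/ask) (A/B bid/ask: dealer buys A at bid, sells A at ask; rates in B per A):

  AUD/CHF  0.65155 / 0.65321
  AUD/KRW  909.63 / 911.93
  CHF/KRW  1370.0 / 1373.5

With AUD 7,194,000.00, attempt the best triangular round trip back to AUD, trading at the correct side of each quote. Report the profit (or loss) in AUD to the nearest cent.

Net profit: AUD 99,797.81

Best loop AUD → KRW → CHF → AUD:
AUD 7,194,000.00 × 909.63 (sell AUD at bid) = KRW 6,543,878,220
KRW 6,543,878,220 ÷ 1373.5 (buy CHF at ask) = CHF 4,764,381.67
CHF 4,764,381.67 ÷ 0.65321 (buy AUD at ask) = AUD 7,293,797.81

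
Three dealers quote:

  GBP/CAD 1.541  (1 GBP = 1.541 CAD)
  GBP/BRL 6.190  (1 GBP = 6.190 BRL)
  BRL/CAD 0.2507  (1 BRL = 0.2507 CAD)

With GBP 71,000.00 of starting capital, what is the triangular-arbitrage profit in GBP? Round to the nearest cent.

Profit: GBP 499.12

Profitable loop is GBP → BRL → CAD → GBP:
GBP 71,000.00 × 6.190 = BRL 439,490.00
BRL 439,490.00 × 0.2507 = CAD 110,180.14
CAD 110,180.14 ÷ 1.541 = GBP 71,499.12
Profit = GBP 71,499.12 − GBP 71,000.00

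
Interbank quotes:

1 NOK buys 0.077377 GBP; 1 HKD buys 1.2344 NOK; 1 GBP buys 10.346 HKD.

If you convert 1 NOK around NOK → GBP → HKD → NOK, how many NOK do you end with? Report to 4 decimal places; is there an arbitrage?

Around NOK → GBP → HKD → NOK: 1 × 0.077377 × 10.346 × 1.2344 = 0.988190
Product < 1; profitable direction is NOK → HKD → GBP → NOK.

0.9882 (arbitrage exists)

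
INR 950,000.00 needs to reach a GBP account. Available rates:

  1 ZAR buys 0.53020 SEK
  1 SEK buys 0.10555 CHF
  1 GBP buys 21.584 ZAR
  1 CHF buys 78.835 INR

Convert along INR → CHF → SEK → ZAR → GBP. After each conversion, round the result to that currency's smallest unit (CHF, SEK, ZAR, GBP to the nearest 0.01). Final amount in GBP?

INR 950,000.00 ÷ 78.835 = CHF 12,050.49
CHF 12,050.49 ÷ 0.10555 = SEK 114,168.55
SEK 114,168.55 ÷ 0.53020 = ZAR 215,331.10
ZAR 215,331.10 ÷ 21.584 = GBP 9,976.42

GBP 9,976.42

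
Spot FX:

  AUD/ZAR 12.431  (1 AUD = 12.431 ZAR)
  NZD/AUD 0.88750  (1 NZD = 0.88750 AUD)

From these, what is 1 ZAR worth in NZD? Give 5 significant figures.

ZAR/NZD = 0.090641

1 ZAR ÷ 12.431 = 0.0804441 AUD
0.0804441 AUD ÷ 0.88750 = 0.0906412 NZD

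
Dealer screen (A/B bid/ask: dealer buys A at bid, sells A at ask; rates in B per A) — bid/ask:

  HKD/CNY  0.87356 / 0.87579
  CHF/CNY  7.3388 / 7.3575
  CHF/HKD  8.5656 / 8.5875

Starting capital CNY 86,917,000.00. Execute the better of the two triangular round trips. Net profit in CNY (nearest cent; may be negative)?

Net profit: CNY 1,477,447.66

Best loop CNY → CHF → HKD → CNY:
CNY 86,917,000.00 ÷ 7.3575 (buy CHF at ask) = CHF 11,813,387.70
CHF 11,813,387.70 × 8.5656 (sell CHF at bid) = HKD 101,188,753.68
HKD 101,188,753.68 × 0.87356 (sell HKD at bid) = CNY 88,394,447.66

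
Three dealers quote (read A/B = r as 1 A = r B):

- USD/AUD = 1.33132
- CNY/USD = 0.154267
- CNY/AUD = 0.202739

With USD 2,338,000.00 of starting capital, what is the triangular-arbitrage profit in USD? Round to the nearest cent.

Profit: USD 30,441.69

Profitable loop is USD → AUD → CNY → USD:
USD 2,338,000.00 × 1.33132 = AUD 3,112,626.16
AUD 3,112,626.16 ÷ 0.202739 = CNY 15,352,873.20
CNY 15,352,873.20 × 0.154267 = USD 2,368,441.69
Profit = USD 2,368,441.69 − USD 2,338,000.00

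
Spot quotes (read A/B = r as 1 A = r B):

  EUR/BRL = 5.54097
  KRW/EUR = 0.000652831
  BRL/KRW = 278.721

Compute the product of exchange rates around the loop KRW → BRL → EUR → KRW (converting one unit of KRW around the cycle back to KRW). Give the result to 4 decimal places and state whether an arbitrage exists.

0.9918 (arbitrage exists)

Around KRW → BRL → EUR → KRW: 1 ÷ 278.721 ÷ 5.54097 ÷ 0.000652831 = 0.991845
Product < 1; profitable direction is KRW → EUR → BRL → KRW.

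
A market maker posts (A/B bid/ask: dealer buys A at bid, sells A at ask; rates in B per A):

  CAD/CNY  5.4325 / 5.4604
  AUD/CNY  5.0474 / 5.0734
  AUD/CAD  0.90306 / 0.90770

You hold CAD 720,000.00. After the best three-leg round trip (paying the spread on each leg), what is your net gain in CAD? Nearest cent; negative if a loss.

Best loop CAD → AUD → CNY → CAD:
CAD 720,000.00 ÷ 0.90770 (buy AUD at ask) = AUD 793,213.62
AUD 793,213.62 × 5.0474 (sell AUD at bid) = CNY 4,003,666.41
CNY 4,003,666.41 ÷ 5.4604 (buy CAD at ask) = CAD 733,218.52

Net profit: CAD 13,218.52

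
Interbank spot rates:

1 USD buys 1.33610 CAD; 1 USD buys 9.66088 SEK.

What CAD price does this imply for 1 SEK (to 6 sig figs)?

SEK/CAD = 0.138300

1 SEK ÷ 9.66088 = 0.10351 USD
0.10351 USD × 1.33610 = 0.1383 CAD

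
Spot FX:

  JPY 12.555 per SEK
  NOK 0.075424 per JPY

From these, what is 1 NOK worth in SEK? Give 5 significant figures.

1 NOK ÷ 0.075424 = 13.2584 JPY
13.2584 JPY ÷ 12.555 = 1.05602 SEK

NOK/SEK = 1.0560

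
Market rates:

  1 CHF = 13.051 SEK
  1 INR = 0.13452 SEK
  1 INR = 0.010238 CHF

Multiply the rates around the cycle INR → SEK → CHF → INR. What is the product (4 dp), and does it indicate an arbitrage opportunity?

Around INR → SEK → CHF → INR: 1 × 0.13452 ÷ 13.051 ÷ 0.010238 = 1.006765
Product > 1; profitable direction is INR → SEK → CHF → INR.

1.0068 (arbitrage exists)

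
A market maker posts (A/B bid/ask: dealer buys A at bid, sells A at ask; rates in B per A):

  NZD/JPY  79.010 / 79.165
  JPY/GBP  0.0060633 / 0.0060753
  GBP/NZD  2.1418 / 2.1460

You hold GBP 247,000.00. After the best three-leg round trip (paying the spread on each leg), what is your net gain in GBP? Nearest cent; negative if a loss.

Best loop GBP → NZD → JPY → GBP:
GBP 247,000.00 × 2.1418 (sell GBP at bid) = NZD 529,024.60
NZD 529,024.60 × 79.010 (sell NZD at bid) = JPY 41,798,234
JPY 41,798,234 × 0.0060633 (sell JPY at bid) = GBP 253,435.23

Net profit: GBP 6,435.23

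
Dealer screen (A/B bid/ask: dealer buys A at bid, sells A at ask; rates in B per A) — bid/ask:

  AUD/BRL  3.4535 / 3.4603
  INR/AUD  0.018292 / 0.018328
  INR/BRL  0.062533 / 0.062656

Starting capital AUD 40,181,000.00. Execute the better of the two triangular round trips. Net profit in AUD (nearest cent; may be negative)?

Best loop AUD → BRL → INR → AUD:
AUD 40,181,000.00 × 3.4535 (sell AUD at bid) = BRL 138,765,083.50
BRL 138,765,083.50 ÷ 0.062656 (buy INR at ask) = INR 2,214,713,411.33
INR 2,214,713,411.33 × 0.018292 (sell INR at bid) = AUD 40,511,537.72

Net profit: AUD 330,537.72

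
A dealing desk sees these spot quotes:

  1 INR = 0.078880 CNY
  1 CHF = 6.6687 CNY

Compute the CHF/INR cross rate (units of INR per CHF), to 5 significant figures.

1 CHF × 6.6687 = 6.6687 CNY
6.6687 CNY ÷ 0.078880 = 84.5423 INR

CHF/INR = 84.542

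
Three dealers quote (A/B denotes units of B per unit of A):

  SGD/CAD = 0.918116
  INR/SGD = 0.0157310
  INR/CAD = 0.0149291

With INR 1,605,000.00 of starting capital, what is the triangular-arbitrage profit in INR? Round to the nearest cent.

Profit: INR 54,032.05

Profitable loop is INR → CAD → SGD → INR:
INR 1,605,000.00 × 0.0149291 = CAD 23,961.21
CAD 23,961.21 ÷ 0.918116 = SGD 26,098.23
SGD 26,098.23 ÷ 0.0157310 = INR 1,659,032.05
Profit = INR 1,659,032.05 − INR 1,605,000.00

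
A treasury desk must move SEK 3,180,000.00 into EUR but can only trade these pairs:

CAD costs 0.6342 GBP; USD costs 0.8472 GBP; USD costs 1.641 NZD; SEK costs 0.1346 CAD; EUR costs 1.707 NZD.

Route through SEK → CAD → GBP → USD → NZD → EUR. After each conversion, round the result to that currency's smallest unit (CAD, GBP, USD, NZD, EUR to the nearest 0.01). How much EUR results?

SEK 3,180,000.00 × 0.1346 = CAD 428,028.00
CAD 428,028.00 × 0.6342 = GBP 271,455.36
GBP 271,455.36 ÷ 0.8472 = USD 320,414.73
USD 320,414.73 × 1.641 = NZD 525,800.57
NZD 525,800.57 ÷ 1.707 = EUR 308,026.11

EUR 308,026.11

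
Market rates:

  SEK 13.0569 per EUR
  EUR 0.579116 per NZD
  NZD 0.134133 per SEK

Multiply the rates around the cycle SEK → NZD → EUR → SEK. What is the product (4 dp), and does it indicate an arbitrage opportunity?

1.0142 (arbitrage exists)

Around SEK → NZD → EUR → SEK: 1 × 0.134133 × 0.579116 × 13.0569 = 1.014241
Product > 1; profitable direction is SEK → NZD → EUR → SEK.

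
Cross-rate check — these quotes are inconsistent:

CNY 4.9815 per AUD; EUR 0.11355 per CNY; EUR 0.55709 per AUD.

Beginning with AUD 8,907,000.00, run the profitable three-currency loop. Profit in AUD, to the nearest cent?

Profit: AUD 136,850.25

Profitable loop is AUD → CNY → EUR → AUD:
AUD 8,907,000.00 × 4.9815 = CNY 44,370,220.50
CNY 44,370,220.50 × 0.11355 = EUR 5,038,238.54
EUR 5,038,238.54 ÷ 0.55709 = AUD 9,043,850.25
Profit = AUD 9,043,850.25 − AUD 8,907,000.00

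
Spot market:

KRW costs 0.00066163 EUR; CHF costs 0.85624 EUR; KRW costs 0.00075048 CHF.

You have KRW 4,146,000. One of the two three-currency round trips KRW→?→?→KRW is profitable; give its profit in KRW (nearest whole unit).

Profitable loop is KRW → EUR → CHF → KRW:
KRW 4,146,000 × 0.00066163 = EUR 2,743.12
EUR 2,743.12 ÷ 0.85624 = CHF 3,203.68
CHF 3,203.68 ÷ 0.00075048 = KRW 4,268,840
Profit = KRW 4,268,840 − KRW 4,146,000

Profit: KRW 122,840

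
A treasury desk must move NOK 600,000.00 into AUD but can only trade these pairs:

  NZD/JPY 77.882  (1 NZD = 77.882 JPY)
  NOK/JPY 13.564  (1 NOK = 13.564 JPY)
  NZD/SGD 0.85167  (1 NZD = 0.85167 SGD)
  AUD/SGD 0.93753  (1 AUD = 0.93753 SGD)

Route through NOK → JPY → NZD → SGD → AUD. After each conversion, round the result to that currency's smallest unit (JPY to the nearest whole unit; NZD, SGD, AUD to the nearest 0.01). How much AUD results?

AUD 94,926.65

NOK 600,000.00 × 13.564 = JPY 8,138,400
JPY 8,138,400 ÷ 77.882 = NZD 104,496.55
NZD 104,496.55 × 0.85167 = SGD 88,996.58
SGD 88,996.58 ÷ 0.93753 = AUD 94,926.65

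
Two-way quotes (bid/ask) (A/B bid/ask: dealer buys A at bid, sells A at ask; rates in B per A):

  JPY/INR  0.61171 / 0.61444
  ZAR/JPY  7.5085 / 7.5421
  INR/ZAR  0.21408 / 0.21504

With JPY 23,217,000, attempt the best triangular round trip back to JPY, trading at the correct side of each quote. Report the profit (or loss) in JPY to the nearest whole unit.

Net profit: JPY 80,809

Best loop JPY → ZAR → INR → JPY:
JPY 23,217,000 ÷ 7.5421 (buy ZAR at ask) = ZAR 3,078,320.36
ZAR 3,078,320.36 ÷ 0.21504 (buy INR at ask) = INR 14,315,105.85
INR 14,315,105.85 ÷ 0.61444 (buy JPY at ask) = JPY 23,297,809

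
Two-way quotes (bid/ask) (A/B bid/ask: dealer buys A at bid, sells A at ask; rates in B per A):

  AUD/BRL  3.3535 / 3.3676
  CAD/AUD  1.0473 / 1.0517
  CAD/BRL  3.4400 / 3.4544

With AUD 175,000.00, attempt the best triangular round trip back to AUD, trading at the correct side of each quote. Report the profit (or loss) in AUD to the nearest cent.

Net profit: AUD 2,924.12

Best loop AUD → BRL → CAD → AUD:
AUD 175,000.00 × 3.3535 (sell AUD at bid) = BRL 586,862.50
BRL 586,862.50 ÷ 3.4544 (buy CAD at ask) = CAD 169,888.40
CAD 169,888.40 × 1.0473 (sell CAD at bid) = AUD 177,924.12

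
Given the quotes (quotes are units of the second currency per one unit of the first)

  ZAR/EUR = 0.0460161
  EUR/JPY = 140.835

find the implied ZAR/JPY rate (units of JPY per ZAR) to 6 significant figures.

ZAR/JPY = 6.48068

1 ZAR × 0.0460161 = 0.0460161 EUR
0.0460161 EUR × 140.835 = 6.48068 JPY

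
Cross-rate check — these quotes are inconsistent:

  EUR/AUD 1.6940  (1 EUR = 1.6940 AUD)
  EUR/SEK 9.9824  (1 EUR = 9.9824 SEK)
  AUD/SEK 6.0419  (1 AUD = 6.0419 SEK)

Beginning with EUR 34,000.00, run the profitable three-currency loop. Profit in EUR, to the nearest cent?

Profit: EUR 860.28

Profitable loop is EUR → AUD → SEK → EUR:
EUR 34,000.00 × 1.6940 = AUD 57,596.00
AUD 57,596.00 × 6.0419 = SEK 347,989.27
SEK 347,989.27 ÷ 9.9824 = EUR 34,860.28
Profit = EUR 34,860.28 − EUR 34,000.00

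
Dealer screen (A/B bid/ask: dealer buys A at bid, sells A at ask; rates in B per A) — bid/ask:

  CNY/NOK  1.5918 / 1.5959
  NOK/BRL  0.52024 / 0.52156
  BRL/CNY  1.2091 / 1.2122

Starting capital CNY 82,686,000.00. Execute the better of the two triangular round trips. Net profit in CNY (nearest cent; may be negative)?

Net profit: CNY 105,632.40

Best loop CNY → NOK → BRL → CNY:
CNY 82,686,000.00 × 1.5918 (sell CNY at bid) = NOK 131,619,574.80
NOK 131,619,574.80 × 0.52024 (sell NOK at bid) = BRL 68,473,767.59
BRL 68,473,767.59 × 1.2091 (sell BRL at bid) = CNY 82,791,632.40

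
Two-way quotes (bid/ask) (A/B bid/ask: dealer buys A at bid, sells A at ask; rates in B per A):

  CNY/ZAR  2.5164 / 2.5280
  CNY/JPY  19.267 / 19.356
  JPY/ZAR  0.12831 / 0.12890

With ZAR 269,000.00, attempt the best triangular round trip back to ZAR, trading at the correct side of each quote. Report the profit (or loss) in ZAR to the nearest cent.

Net profit: ZAR 2,308.52

Best loop ZAR → JPY → CNY → ZAR:
ZAR 269,000.00 ÷ 0.12890 (buy JPY at ask) = JPY 2,086,889
JPY 2,086,889 ÷ 19.356 (buy CNY at ask) = CNY 107,816.13
CNY 107,816.13 × 2.5164 (sell CNY at bid) = ZAR 271,308.52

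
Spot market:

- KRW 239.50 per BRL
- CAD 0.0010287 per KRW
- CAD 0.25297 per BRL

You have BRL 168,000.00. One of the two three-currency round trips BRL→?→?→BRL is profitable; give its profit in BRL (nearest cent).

Profit: BRL 4,497.99

Profitable loop is BRL → CAD → KRW → BRL:
BRL 168,000.00 × 0.25297 = CAD 42,498.96
CAD 42,498.96 ÷ 0.0010287 = KRW 41,313,269
KRW 41,313,269 ÷ 239.50 = BRL 172,497.99
Profit = BRL 172,497.99 − BRL 168,000.00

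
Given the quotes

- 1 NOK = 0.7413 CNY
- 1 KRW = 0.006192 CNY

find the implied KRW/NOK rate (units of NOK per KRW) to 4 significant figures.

1 KRW × 0.006192 = 0.006192 CNY
0.006192 CNY ÷ 0.7413 = 0.00835289 NOK

KRW/NOK = 0.008353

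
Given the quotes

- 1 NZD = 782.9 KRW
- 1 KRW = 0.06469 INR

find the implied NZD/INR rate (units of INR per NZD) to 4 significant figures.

NZD/INR = 50.65

1 NZD × 782.9 = 782.9 KRW
782.9 KRW × 0.06469 = 50.6458 INR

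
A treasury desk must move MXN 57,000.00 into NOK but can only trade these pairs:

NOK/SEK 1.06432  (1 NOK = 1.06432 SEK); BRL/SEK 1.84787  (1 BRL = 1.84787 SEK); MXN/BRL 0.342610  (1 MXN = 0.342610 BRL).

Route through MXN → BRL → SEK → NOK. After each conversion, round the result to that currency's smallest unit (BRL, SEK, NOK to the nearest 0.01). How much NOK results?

NOK 33,905.81

MXN 57,000.00 × 0.342610 = BRL 19,528.77
BRL 19,528.77 × 1.84787 = SEK 36,086.63
SEK 36,086.63 ÷ 1.06432 = NOK 33,905.81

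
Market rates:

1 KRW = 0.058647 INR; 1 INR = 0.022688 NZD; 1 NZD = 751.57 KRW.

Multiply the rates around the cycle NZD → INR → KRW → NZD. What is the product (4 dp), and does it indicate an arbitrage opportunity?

1.0000 (no arbitrage)

Around NZD → INR → KRW → NZD: 1 ÷ 0.022688 ÷ 0.058647 ÷ 751.57 = 0.999974
Product ≈ 1 (deviation 0.003%, within rounding noise).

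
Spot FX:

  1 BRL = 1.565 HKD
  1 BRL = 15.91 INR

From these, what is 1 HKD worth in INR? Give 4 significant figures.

HKD/INR = 10.17

1 HKD ÷ 1.565 = 0.638978 BRL
0.638978 BRL × 15.91 = 10.1661 INR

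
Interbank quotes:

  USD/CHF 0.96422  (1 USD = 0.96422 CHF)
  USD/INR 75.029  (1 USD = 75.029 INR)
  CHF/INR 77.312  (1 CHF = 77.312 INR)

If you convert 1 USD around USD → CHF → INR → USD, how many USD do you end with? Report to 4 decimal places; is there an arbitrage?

Around USD → CHF → INR → USD: 1 × 0.96422 × 77.312 ÷ 75.029 = 0.993560
Product < 1; profitable direction is USD → INR → CHF → USD.

0.9936 (arbitrage exists)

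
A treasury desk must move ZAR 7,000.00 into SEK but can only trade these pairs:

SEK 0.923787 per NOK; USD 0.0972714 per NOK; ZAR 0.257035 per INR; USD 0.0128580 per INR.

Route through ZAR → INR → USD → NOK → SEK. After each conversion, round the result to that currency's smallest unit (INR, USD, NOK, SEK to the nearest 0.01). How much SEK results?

SEK 3,325.57

ZAR 7,000.00 ÷ 0.257035 = INR 27,233.65
INR 27,233.65 × 0.0128580 = USD 350.17
USD 350.17 ÷ 0.0972714 = NOK 3,599.93
NOK 3,599.93 × 0.923787 = SEK 3,325.57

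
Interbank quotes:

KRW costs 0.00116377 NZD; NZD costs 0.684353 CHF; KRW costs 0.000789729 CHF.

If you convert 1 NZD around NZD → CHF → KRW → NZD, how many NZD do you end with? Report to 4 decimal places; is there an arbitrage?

1.0085 (arbitrage exists)

Around NZD → CHF → KRW → NZD: 1 × 0.684353 ÷ 0.000789729 × 0.00116377 = 1.008485
Product > 1; profitable direction is NZD → CHF → KRW → NZD.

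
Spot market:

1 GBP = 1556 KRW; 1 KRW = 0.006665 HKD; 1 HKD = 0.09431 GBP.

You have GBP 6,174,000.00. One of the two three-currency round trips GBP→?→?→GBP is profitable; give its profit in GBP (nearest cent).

Profitable loop is GBP → HKD → KRW → GBP:
GBP 6,174,000.00 ÷ 0.09431 = HKD 65,464,956.00
HKD 65,464,956.00 ÷ 0.006665 = KRW 9,822,198,949
KRW 9,822,198,949 ÷ 1556 = GBP 6,312,467.19
Profit = GBP 6,312,467.19 − GBP 6,174,000.00

Profit: GBP 138,467.19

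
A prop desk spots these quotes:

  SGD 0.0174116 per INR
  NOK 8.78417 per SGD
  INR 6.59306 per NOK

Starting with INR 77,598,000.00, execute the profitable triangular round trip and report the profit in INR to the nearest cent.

Profitable loop is INR → SGD → NOK → INR:
INR 77,598,000.00 × 0.0174116 = SGD 1,351,105.34
SGD 1,351,105.34 × 8.78417 = NOK 11,868,338.97
NOK 11,868,338.97 × 6.59306 = INR 78,248,670.91
Profit = INR 78,248,670.91 − INR 77,598,000.00

Profit: INR 650,670.91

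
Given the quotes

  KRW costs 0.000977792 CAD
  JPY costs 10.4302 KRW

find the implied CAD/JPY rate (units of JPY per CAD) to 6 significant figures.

1 CAD ÷ 0.000977792 = 1022.71 KRW
1022.71 KRW ÷ 10.4302 = 98.053 JPY

CAD/JPY = 98.0530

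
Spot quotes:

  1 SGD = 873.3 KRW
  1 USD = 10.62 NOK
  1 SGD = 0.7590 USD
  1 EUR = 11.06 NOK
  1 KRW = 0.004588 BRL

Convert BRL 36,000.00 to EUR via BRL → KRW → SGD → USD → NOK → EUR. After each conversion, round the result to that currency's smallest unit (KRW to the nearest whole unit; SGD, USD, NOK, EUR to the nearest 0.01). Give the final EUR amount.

EUR 6,548.28

BRL 36,000.00 ÷ 0.004588 = KRW 7,846,556
KRW 7,846,556 ÷ 873.3 = SGD 8,984.95
SGD 8,984.95 × 0.7590 = USD 6,819.58
USD 6,819.58 × 10.62 = NOK 72,423.94
NOK 72,423.94 ÷ 11.06 = EUR 6,548.28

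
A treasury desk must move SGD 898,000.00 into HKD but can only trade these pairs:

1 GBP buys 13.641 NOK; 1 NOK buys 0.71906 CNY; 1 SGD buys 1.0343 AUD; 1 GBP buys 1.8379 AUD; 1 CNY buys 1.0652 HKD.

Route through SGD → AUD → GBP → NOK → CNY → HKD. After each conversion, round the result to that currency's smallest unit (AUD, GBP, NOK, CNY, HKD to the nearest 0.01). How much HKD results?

HKD 5,280,116.21

SGD 898,000.00 × 1.0343 = AUD 928,801.40
AUD 928,801.40 ÷ 1.8379 = GBP 505,360.14
GBP 505,360.14 × 13.641 = NOK 6,893,617.67
NOK 6,893,617.67 × 0.71906 = CNY 4,956,924.72
CNY 4,956,924.72 × 1.0652 = HKD 5,280,116.21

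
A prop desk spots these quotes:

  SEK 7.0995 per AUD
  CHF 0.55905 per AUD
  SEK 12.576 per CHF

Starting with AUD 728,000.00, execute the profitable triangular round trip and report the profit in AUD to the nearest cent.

Profitable loop is AUD → SEK → CHF → AUD:
AUD 728,000.00 × 7.0995 = SEK 5,168,436.00
SEK 5,168,436.00 ÷ 12.576 = CHF 410,976.15
CHF 410,976.15 ÷ 0.55905 = AUD 735,133.07
Profit = AUD 735,133.07 − AUD 728,000.00

Profit: AUD 7,133.07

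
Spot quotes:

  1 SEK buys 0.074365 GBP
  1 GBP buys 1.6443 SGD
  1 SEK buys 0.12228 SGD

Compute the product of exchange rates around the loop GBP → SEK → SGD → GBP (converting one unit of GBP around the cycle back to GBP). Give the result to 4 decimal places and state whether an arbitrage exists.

1.0000 (no arbitrage)

Around GBP → SEK → SGD → GBP: 1 ÷ 0.074365 × 0.12228 ÷ 1.6443 = 1.000013
Product ≈ 1 (deviation 0.001%, within rounding noise).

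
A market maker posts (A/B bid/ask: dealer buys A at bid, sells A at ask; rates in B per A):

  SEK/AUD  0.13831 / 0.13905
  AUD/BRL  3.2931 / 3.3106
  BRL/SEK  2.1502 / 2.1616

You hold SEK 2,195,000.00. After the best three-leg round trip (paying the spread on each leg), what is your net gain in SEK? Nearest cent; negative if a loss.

Net profit: SEK 10,878.00

Best loop SEK → BRL → AUD → SEK:
SEK 2,195,000.00 ÷ 2.1616 (buy BRL at ask) = BRL 1,015,451.52
BRL 1,015,451.52 ÷ 3.3106 (buy AUD at ask) = AUD 306,727.34
AUD 306,727.34 ÷ 0.13905 (buy SEK at ask) = SEK 2,205,878.00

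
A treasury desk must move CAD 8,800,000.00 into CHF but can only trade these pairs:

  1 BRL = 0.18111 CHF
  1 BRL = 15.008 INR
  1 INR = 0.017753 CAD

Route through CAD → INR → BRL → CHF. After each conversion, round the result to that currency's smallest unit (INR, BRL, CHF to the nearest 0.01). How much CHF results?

CAD 8,800,000.00 ÷ 0.017753 = INR 495,690,869.15
INR 495,690,869.15 ÷ 15.008 = BRL 33,028,442.77
BRL 33,028,442.77 × 0.18111 = CHF 5,981,781.27

CHF 5,981,781.27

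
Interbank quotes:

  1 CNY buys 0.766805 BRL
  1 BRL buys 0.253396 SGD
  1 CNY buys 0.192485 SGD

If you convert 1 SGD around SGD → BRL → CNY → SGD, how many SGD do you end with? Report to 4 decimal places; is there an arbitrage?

0.9906 (arbitrage exists)

Around SGD → BRL → CNY → SGD: 1 ÷ 0.253396 ÷ 0.766805 × 0.192485 = 0.990632
Product < 1; profitable direction is SGD → CNY → BRL → SGD.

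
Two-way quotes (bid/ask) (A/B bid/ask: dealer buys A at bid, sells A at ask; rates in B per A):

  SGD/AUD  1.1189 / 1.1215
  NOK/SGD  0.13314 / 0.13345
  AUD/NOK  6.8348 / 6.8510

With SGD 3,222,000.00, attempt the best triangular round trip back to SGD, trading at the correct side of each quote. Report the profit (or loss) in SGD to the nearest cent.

Best loop SGD → AUD → NOK → SGD:
SGD 3,222,000.00 × 1.1189 (sell SGD at bid) = AUD 3,605,095.80
AUD 3,605,095.80 × 6.8348 (sell AUD at bid) = NOK 24,640,108.77
NOK 24,640,108.77 × 0.13314 (sell NOK at bid) = SGD 3,280,584.08

Net profit: SGD 58,584.08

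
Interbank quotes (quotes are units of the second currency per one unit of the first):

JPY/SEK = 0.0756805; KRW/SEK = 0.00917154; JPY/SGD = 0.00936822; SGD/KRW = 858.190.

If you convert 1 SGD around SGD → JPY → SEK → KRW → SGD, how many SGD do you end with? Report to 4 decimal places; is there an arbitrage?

1.0264 (arbitrage exists)

Around SGD → JPY → SEK → KRW → SGD: 1 ÷ 0.00936822 × 0.0756805 ÷ 0.00917154 ÷ 858.190 = 1.026363
Product > 1; profitable direction is SGD → JPY → SEK → KRW → SGD.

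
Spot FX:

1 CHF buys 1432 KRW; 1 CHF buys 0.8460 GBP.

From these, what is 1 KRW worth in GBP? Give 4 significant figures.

1 KRW ÷ 1432 = 0.000698324 CHF
0.000698324 CHF × 0.8460 = 0.000590782 GBP

KRW/GBP = 0.0005908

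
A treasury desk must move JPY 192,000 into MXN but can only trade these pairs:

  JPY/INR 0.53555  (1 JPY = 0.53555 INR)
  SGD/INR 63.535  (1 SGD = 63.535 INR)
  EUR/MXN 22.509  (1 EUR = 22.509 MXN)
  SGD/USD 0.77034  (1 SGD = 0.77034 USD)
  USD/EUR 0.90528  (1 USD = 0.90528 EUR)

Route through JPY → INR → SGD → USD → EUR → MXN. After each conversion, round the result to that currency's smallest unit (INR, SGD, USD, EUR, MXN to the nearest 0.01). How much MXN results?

MXN 25,404.56

JPY 192,000 × 0.53555 = INR 102,825.60
INR 102,825.60 ÷ 63.535 = SGD 1,618.41
SGD 1,618.41 × 0.77034 = USD 1,246.73
USD 1,246.73 × 0.90528 = EUR 1,128.64
EUR 1,128.64 × 22.509 = MXN 25,404.56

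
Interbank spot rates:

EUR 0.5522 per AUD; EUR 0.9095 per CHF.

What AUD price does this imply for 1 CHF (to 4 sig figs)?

CHF/AUD = 1.647

1 CHF × 0.9095 = 0.9095 EUR
0.9095 EUR ÷ 0.5522 = 1.64705 AUD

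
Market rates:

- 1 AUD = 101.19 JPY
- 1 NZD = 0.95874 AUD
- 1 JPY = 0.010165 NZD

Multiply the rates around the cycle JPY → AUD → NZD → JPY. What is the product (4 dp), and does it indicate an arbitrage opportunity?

1.0140 (arbitrage exists)

Around JPY → AUD → NZD → JPY: 1 ÷ 101.19 ÷ 0.95874 ÷ 0.010165 = 1.014038
Product > 1; profitable direction is JPY → AUD → NZD → JPY.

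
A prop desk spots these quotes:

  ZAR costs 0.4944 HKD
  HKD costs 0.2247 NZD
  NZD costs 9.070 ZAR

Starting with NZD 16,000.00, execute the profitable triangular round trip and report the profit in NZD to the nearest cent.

Profit: NZD 121.62

Profitable loop is NZD → ZAR → HKD → NZD:
NZD 16,000.00 × 9.070 = ZAR 145,120.00
ZAR 145,120.00 × 0.4944 = HKD 71,747.33
HKD 71,747.33 × 0.2247 = NZD 16,121.62
Profit = NZD 16,121.62 − NZD 16,000.00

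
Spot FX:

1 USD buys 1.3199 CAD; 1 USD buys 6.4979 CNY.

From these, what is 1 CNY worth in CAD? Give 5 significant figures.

CNY/CAD = 0.20313

1 CNY ÷ 6.4979 = 0.153896 USD
0.153896 USD × 1.3199 = 0.203127 CAD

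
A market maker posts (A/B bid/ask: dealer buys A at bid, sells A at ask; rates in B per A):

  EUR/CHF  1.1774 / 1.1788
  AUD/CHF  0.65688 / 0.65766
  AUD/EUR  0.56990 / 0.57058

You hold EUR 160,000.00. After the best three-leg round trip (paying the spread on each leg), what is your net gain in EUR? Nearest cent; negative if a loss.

Best loop EUR → CHF → AUD → EUR:
EUR 160,000.00 × 1.1774 (sell EUR at bid) = CHF 188,384.00
CHF 188,384.00 ÷ 0.65766 (buy AUD at ask) = AUD 286,445.88
AUD 286,445.88 × 0.56990 (sell AUD at bid) = EUR 163,245.51

Net profit: EUR 3,245.51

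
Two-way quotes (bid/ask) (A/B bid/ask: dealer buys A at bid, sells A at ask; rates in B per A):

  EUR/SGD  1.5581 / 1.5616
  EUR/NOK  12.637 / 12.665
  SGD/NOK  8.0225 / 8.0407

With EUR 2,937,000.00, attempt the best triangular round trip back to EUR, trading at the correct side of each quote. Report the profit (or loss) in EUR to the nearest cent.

Best loop EUR → NOK → SGD → EUR:
EUR 2,937,000.00 × 12.637 (sell EUR at bid) = NOK 37,114,869.00
NOK 37,114,869.00 ÷ 8.0407 (buy SGD at ask) = SGD 4,615,875.36
SGD 4,615,875.36 ÷ 1.5616 (buy EUR at ask) = EUR 2,955,862.81

Net profit: EUR 18,862.81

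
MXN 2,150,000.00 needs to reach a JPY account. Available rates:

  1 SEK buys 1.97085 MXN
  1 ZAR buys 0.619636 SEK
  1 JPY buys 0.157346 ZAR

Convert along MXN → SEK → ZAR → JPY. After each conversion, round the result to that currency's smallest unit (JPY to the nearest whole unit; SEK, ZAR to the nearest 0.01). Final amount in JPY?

JPY 11,189,033

MXN 2,150,000.00 ÷ 1.97085 = SEK 1,090,899.87
SEK 1,090,899.87 ÷ 0.619636 = ZAR 1,760,549.53
ZAR 1,760,549.53 ÷ 0.157346 = JPY 11,189,033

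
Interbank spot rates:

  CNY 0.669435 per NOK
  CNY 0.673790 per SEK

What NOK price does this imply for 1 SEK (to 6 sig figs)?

SEK/NOK = 1.00651

1 SEK × 0.673790 = 0.67379 CNY
0.67379 CNY ÷ 0.669435 = 1.00651 NOK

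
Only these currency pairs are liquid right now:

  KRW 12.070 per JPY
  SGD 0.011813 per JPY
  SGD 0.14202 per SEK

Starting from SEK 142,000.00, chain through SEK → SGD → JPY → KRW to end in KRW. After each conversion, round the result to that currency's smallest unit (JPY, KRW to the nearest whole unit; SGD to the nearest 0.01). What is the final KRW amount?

KRW 20,605,578

SEK 142,000.00 × 0.14202 = SGD 20,166.84
SGD 20,166.84 ÷ 0.011813 = JPY 1,707,173
JPY 1,707,173 × 12.070 = KRW 20,605,578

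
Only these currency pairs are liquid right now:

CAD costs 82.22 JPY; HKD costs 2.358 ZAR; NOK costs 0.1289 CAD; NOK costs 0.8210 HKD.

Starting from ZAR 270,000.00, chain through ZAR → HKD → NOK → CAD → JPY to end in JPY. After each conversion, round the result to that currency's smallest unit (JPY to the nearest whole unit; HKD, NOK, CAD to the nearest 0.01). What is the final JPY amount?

ZAR 270,000.00 ÷ 2.358 = HKD 114,503.82
HKD 114,503.82 ÷ 0.8210 = NOK 139,468.72
NOK 139,468.72 × 0.1289 = CAD 17,977.52
CAD 17,977.52 × 82.22 = JPY 1,478,112

JPY 1,478,112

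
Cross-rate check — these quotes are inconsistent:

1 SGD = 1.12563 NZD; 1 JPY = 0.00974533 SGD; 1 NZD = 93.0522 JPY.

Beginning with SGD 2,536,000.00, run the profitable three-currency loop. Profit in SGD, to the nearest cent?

Profit: SGD 52,618.82

Profitable loop is SGD → NZD → JPY → SGD:
SGD 2,536,000.00 × 1.12563 = NZD 2,854,597.68
NZD 2,854,597.68 × 93.0522 = JPY 265,626,594
JPY 265,626,594 × 0.00974533 = SGD 2,588,618.82
Profit = SGD 2,588,618.82 − SGD 2,536,000.00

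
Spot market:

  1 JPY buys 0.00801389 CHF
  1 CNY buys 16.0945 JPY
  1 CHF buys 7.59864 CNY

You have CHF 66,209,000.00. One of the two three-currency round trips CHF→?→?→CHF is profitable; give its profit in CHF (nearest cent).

Profit: CHF 1,346,434.70

Profitable loop is CHF → JPY → CNY → CHF:
CHF 66,209,000.00 ÷ 0.00801389 = JPY 8,261,780,484
JPY 8,261,780,484 ÷ 16.0945 = CNY 513,329,428.29
CNY 513,329,428.29 ÷ 7.59864 = CHF 67,555,434.70
Profit = CHF 67,555,434.70 − CHF 66,209,000.00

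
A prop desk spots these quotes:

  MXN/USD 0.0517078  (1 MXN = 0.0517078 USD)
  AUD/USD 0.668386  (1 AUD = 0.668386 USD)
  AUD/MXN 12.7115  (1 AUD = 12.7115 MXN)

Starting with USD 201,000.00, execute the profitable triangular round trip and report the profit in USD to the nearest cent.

Profit: USD 3,395.13

Profitable loop is USD → MXN → AUD → USD:
USD 201,000.00 ÷ 0.0517078 = MXN 3,887,227.85
MXN 3,887,227.85 ÷ 12.7115 = AUD 305,804.02
AUD 305,804.02 × 0.668386 = USD 204,395.13
Profit = USD 204,395.13 − USD 201,000.00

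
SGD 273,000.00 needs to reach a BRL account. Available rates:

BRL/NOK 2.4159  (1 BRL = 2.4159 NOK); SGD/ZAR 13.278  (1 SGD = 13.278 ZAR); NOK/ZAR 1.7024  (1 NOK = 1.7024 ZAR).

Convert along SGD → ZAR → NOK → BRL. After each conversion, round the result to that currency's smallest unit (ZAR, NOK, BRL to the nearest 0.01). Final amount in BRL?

SGD 273,000.00 × 13.278 = ZAR 3,624,894.00
ZAR 3,624,894.00 ÷ 1.7024 = NOK 2,129,284.54
NOK 2,129,284.54 ÷ 2.4159 = BRL 881,362.86

BRL 881,362.86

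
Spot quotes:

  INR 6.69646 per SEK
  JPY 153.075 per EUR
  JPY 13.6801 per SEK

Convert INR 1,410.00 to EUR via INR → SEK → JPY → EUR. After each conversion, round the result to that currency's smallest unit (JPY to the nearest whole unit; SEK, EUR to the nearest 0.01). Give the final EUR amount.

EUR 18.81

INR 1,410.00 ÷ 6.69646 = SEK 210.56
SEK 210.56 × 13.6801 = JPY 2,880
JPY 2,880 ÷ 153.075 = EUR 18.81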